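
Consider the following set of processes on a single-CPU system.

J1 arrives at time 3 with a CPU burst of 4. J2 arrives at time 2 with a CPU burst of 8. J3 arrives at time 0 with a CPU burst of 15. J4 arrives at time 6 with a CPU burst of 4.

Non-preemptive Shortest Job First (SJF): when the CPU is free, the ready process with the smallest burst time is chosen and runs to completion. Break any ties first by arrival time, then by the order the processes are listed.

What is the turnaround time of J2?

Gantt: | J3 0-15 | J1 15-19 | J4 19-23 | J2 23-31 |
Completion: J1=19  J2=31  J3=15  J4=23
Turnaround (C−A): J1=16  J2=29  J3=15  J4=17
Turnaround(J2) = completion − arrival = 31 − 2 = 29

29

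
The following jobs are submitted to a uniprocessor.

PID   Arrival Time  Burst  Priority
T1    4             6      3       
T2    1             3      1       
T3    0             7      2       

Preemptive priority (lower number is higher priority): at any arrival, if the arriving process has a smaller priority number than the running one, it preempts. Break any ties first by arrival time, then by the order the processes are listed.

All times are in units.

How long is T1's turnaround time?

12

Schedule: | T3 0-1 | T2 1-4 | T3 4-10 | T1 10-16 |
Completion: T1=16  T2=4  T3=10
Turnaround (C−A): T1=12  T2=3  T3=10
Turnaround(T1) = completion − arrival = 16 − 4 = 12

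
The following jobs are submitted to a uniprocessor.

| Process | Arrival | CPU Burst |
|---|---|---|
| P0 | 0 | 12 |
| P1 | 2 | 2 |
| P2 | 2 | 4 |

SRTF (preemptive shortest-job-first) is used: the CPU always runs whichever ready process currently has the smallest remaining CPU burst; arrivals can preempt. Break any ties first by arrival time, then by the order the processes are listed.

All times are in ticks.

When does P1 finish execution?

4

Gantt: | P0 0-2 | P1 2-4 | P2 4-8 | P0 8-18 |
Completion: P0=18  P1=4  P2=8
Turnaround (C−A): P0=18  P1=2  P2=6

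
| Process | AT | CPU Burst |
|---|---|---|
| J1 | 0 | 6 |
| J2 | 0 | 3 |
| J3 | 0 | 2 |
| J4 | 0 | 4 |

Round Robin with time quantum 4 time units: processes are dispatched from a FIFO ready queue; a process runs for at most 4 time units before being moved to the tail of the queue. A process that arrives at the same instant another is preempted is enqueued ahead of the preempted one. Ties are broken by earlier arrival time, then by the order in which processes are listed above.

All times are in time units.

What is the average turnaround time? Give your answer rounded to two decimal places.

11.00

Gantt: | J1 0-4 | J2 4-7 | J3 7-9 | J4 9-13 | J1 13-15 |
Completion: J1=15  J2=7  J3=9  J4=13
Turnaround (C−A): J1=15  J2=7  J3=9  J4=13
Turnaround times: J1=15, J2=7, J3=9, J4=13
Average turnaround = (15+7+9+13) / 4 = 44/4 = 11.00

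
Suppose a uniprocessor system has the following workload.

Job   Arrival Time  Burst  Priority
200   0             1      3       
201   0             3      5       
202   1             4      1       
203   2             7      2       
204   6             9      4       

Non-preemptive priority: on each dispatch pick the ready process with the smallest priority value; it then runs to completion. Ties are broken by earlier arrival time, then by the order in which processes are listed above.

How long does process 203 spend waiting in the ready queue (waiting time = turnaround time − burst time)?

3

Schedule: | 200 0-1 | 202 1-5 | 203 5-12 | 204 12-21 | 201 21-24 |
Completion: 200=1  201=24  202=5  203=12  204=21
Waiting(203) = turnaround − burst = 10 − 7 = 3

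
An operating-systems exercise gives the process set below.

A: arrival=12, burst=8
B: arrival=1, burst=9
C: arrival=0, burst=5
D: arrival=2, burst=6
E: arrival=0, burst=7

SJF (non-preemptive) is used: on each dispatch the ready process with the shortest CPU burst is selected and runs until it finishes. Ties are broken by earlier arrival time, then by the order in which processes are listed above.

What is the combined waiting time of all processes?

45

Timeline: | C 0-5 | D 5-11 | E 11-18 | A 18-26 | B 26-35 |
Completion: A=26  B=35  C=5  D=11  E=18
Waiting = turnaround − burst: A=6, B=25, C=0, D=3, E=11
Total waiting = 6 + 25 + 0 + 3 + 11 = 45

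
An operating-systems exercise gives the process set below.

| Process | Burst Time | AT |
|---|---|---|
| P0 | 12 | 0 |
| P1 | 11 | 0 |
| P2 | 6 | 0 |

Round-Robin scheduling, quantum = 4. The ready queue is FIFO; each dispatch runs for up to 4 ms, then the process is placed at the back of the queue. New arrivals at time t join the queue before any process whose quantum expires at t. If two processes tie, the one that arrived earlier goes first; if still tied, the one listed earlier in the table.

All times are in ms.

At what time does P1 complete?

Gantt: | P0 0-4 | P1 4-8 | P2 8-12 | P0 12-16 | P1 16-20 | P2 20-22 | P0 22-26 | P1 26-29 |
Completion: P0=26  P1=29  P2=22

29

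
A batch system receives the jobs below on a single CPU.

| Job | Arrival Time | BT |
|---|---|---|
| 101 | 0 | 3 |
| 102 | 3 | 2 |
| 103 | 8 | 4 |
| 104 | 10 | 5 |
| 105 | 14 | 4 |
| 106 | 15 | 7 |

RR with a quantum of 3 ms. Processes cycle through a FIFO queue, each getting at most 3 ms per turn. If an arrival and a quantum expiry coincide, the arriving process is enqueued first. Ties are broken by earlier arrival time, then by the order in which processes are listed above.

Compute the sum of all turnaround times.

Gantt: | 101 0-3 | 102 3-5 | idle 5-8 | 103 8-11 | 104 11-14 | 103 14-15 | 105 15-18 | 104 18-20 | 106 20-23 | 105 23-24 | 106 24-28 |
Completion: 101=3  102=5  103=15  104=20  105=24  106=28
Turnaround = completion − arrival: 101=3, 102=2, 103=7, 104=10, 105=10, 106=13
Total turnaround = 3 + 2 + 7 + 10 + 10 + 13 = 45

45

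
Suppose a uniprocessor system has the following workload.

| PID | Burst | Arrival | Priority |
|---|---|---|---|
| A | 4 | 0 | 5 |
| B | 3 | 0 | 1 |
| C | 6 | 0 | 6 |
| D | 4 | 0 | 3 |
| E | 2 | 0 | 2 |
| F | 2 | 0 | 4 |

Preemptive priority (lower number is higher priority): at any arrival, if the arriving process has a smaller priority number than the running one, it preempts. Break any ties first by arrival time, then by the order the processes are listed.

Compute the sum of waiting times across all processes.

43

Schedule: | B 0-3 | E 3-5 | D 5-9 | F 9-11 | A 11-15 | C 15-21 |
Completion: A=15  B=3  C=21  D=9  E=5  F=11
Turnaround (C−A): A=15  B=3  C=21  D=9  E=5  F=11
Waiting = turnaround − burst: A=11, B=0, C=15, D=5, E=3, F=9
Total waiting = 11 + 0 + 15 + 5 + 3 + 9 = 43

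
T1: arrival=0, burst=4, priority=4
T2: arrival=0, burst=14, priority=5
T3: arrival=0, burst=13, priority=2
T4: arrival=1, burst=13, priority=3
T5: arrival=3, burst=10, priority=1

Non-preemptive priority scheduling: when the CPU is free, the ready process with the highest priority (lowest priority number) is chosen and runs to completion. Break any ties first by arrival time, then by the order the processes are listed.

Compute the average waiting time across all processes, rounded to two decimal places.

21.60

Gantt: | T3 0-13 | T5 13-23 | T4 23-36 | T1 36-40 | T2 40-54 |
Completion: T1=40  T2=54  T3=13  T4=36  T5=23
Waiting times: T1=36, T2=40, T3=0, T4=22, T5=10
Average waiting = (36+40+0+22+10) / 5 = 108/5 = 21.60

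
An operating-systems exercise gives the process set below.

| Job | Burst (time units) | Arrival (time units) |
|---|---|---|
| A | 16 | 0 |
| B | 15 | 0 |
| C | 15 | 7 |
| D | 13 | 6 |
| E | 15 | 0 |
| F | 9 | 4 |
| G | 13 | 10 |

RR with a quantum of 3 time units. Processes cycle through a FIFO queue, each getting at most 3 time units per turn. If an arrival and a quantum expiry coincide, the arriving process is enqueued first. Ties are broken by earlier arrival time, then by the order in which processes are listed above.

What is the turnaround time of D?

Schedule: | A 0-3 | B 3-6 | E 6-9 | A 9-12 | F 12-15 | D 15-18 | B 18-21 | C 21-24 | E 24-27 | G 27-30 | A 30-33 | F 33-36 | D 36-39 | B 39-42 | C 42-45 | E 45-48 | G 48-51 | A 51-54 | F 54-57 | D 57-60 | B 60-63 | C 63-66 | E 66-69 | G 69-72 | A 72-75 | D 75-78 | B 78-81 | C 81-84 | E 84-87 | G 87-90 | A 90-91 | D 91-92 | C 92-95 | G 95-96 |
Completion: A=91  B=81  C=95  D=92  E=87  F=57  G=96
Turnaround(D) = completion − arrival = 92 − 6 = 86

86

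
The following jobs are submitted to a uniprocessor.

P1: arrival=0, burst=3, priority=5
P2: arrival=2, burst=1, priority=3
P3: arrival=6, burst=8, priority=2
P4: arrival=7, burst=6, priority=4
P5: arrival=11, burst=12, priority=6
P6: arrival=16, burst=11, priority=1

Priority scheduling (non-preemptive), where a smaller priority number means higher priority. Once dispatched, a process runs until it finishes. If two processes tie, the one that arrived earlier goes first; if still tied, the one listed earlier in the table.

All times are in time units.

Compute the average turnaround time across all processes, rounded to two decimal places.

12.17

Gantt: | P1 0-3 | P2 3-4 | idle 4-6 | P3 6-14 | P4 14-20 | P6 20-31 | P5 31-43 |
Completion: P1=3  P2=4  P3=14  P4=20  P5=43  P6=31
Turnaround times: P1=3, P2=2, P3=8, P4=13, P5=32, P6=15
Average turnaround = (3+2+8+13+32+15) / 6 = 73/6 = 12.17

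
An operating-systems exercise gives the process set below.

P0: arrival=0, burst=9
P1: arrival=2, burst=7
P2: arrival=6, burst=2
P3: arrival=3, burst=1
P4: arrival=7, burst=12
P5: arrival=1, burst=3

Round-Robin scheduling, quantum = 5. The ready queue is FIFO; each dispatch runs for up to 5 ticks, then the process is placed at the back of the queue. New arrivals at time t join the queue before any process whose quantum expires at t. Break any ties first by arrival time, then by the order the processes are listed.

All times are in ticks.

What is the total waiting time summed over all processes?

Gantt: | P0 0-5 | P5 5-8 | P1 8-13 | P3 13-14 | P0 14-18 | P2 18-20 | P4 20-25 | P1 25-27 | P4 27-34 |
Completion: P0=18  P1=27  P2=20  P3=14  P4=34  P5=8
Waiting = turnaround − burst: P0=9, P1=18, P2=12, P3=10, P4=15, P5=4
Total waiting = 9 + 18 + 12 + 10 + 15 + 4 = 68

68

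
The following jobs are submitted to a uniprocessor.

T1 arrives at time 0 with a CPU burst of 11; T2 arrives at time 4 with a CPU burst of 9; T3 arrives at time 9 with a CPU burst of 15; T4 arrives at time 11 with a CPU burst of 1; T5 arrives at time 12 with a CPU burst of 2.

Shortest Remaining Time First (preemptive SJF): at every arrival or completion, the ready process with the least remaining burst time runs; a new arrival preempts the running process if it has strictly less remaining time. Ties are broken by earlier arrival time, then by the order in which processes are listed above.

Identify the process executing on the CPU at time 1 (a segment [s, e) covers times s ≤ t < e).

Gantt: | T1 0-11 | T4 11-12 | T5 12-14 | T2 14-23 | T3 23-38 |
Completion: T1=11  T2=23  T3=38  T4=12  T5=14
Turnaround (C−A): T1=11  T2=19  T3=29  T4=1  T5=2

T1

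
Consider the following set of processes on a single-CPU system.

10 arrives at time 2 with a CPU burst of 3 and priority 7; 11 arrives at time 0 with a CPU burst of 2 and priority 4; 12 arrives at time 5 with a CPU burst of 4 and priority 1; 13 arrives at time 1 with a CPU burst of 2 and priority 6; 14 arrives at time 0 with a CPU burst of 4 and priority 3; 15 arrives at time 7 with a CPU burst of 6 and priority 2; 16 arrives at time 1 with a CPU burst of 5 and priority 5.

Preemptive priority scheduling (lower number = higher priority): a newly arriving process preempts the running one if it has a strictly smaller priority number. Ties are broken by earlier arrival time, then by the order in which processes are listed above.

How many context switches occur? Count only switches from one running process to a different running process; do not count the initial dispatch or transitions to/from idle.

7

Gantt: | 14 0-4 | 11 4-5 | 12 5-9 | 15 9-15 | 11 15-16 | 16 16-21 | 13 21-23 | 10 23-26 |
Completion: 10=26  11=16  12=9  13=23  14=4  15=15  16=21
Turnaround (C−A): 10=24  11=16  12=4  13=22  14=4  15=8  16=20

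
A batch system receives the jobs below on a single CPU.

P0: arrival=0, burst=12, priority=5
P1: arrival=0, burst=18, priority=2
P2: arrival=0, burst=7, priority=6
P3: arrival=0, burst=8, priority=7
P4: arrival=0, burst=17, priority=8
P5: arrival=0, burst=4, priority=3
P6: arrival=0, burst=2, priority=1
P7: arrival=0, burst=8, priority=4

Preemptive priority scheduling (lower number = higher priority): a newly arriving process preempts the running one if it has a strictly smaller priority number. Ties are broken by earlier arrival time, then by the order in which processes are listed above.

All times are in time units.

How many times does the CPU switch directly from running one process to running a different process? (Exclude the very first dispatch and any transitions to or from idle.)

Timeline: | P6 0-2 | P1 2-20 | P5 20-24 | P7 24-32 | P0 32-44 | P2 44-51 | P3 51-59 | P4 59-76 |
Completion: P0=44  P1=20  P2=51  P3=59  P4=76  P5=24  P6=2  P7=32

7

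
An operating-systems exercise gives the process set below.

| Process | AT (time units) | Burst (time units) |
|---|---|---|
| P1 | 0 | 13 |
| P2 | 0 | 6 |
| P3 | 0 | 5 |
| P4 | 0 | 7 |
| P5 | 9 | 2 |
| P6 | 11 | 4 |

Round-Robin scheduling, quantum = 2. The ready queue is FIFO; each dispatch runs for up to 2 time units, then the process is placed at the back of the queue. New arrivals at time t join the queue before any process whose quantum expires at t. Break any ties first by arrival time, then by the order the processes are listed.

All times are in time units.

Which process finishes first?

P5

Schedule: | P1 0-2 | P2 2-4 | P3 4-6 | P4 6-8 | P1 8-10 | P2 10-12 | P3 12-14 | P4 14-16 | P5 16-18 | P1 18-20 | P6 20-22 | P2 22-24 | P3 24-25 | P4 25-27 | P1 27-29 | P6 29-31 | P4 31-32 | P1 32-37 |
Completion: P1=37  P2=24  P3=25  P4=32  P5=18  P6=31
Turnaround (C−A): P1=37  P2=24  P3=25  P4=32  P5=9  P6=20
Finish order: P5 → P2 → P3 → P6 → P4 → P1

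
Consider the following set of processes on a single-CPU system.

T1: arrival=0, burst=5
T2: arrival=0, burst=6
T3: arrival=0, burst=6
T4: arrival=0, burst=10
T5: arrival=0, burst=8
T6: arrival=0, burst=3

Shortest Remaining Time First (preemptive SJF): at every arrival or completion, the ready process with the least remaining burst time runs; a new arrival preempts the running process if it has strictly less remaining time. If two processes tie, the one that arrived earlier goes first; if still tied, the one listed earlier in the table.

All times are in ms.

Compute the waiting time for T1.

Gantt: | T6 0-3 | T1 3-8 | T2 8-14 | T3 14-20 | T5 20-28 | T4 28-38 |
Completion: T1=8  T2=14  T3=20  T4=38  T5=28  T6=3
Turnaround (C−A): T1=8  T2=14  T3=20  T4=38  T5=28  T6=3
Waiting(T1) = turnaround − burst = 8 − 5 = 3

3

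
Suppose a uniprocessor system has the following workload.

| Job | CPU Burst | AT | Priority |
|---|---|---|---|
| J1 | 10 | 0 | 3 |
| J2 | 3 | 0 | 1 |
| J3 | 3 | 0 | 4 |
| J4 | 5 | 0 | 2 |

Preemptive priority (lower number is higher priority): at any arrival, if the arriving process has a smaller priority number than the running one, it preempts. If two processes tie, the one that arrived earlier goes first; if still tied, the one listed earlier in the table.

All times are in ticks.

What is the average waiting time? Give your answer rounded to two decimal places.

Schedule: | J2 0-3 | J4 3-8 | J1 8-18 | J3 18-21 |
Completion: J1=18  J2=3  J3=21  J4=8
Waiting times: J1=8, J2=0, J3=18, J4=3
Average waiting = (8+0+18+3) / 4 = 29/4 = 7.25

7.25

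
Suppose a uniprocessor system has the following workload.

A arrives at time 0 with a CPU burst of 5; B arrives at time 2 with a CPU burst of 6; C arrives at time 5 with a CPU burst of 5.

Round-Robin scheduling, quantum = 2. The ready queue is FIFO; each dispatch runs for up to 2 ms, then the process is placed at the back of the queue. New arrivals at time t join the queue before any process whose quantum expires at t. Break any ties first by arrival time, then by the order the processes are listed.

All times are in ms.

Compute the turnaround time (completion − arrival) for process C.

11

Schedule: | A 0-2 | B 2-4 | A 4-6 | B 6-8 | C 8-10 | A 10-11 | B 11-13 | C 13-16 |
Completion: A=11  B=13  C=16
Turnaround(C) = completion − arrival = 16 − 5 = 11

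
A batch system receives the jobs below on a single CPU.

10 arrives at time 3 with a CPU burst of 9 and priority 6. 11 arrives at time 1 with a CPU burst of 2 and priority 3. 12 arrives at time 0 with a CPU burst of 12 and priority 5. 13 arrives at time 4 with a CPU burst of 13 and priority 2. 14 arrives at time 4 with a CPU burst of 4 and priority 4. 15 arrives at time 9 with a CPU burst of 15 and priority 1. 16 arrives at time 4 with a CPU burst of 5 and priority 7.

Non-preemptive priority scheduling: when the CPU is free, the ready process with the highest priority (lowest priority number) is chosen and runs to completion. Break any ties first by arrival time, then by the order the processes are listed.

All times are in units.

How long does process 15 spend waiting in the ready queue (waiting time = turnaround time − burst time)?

3

Timeline: | 12 0-12 | 15 12-27 | 13 27-40 | 11 40-42 | 14 42-46 | 10 46-55 | 16 55-60 |
Completion: 10=55  11=42  12=12  13=40  14=46  15=27  16=60
Waiting(15) = turnaround − burst = 18 − 15 = 3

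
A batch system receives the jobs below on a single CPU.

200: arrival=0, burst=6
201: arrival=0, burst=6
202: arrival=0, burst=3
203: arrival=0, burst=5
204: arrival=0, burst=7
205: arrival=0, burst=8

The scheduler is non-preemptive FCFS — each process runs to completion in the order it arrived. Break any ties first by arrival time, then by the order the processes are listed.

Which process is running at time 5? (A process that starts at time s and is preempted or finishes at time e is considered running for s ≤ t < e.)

200

Schedule: | 200 0-6 | 201 6-12 | 202 12-15 | 203 15-20 | 204 20-27 | 205 27-35 |
Completion: 200=6  201=12  202=15  203=20  204=27  205=35
Turnaround (C−A): 200=6  201=12  202=15  203=20  204=27  205=35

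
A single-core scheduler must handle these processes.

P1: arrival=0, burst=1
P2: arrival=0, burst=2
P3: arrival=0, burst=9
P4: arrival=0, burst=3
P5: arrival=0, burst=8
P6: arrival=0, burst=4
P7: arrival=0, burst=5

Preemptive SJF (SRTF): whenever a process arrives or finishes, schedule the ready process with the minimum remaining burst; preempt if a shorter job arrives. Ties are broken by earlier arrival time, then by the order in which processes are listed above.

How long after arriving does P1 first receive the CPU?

Schedule: | P1 0-1 | P2 1-3 | P4 3-6 | P6 6-10 | P7 10-15 | P5 15-23 | P3 23-32 |
Completion: P1=1  P2=3  P3=32  P4=6  P5=23  P6=10  P7=15
Response(P1) = first start − arrival = 0 − 0 = 0

0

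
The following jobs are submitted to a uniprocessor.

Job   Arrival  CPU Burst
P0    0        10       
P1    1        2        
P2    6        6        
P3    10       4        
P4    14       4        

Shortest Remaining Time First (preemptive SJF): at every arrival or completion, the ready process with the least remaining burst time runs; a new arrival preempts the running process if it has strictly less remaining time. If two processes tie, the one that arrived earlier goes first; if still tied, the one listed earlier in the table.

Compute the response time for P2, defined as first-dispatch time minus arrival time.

14

Timeline: | P0 0-1 | P1 1-3 | P0 3-12 | P3 12-16 | P4 16-20 | P2 20-26 |
Completion: P0=12  P1=3  P2=26  P3=16  P4=20
Response(P2) = first start − arrival = 20 − 6 = 14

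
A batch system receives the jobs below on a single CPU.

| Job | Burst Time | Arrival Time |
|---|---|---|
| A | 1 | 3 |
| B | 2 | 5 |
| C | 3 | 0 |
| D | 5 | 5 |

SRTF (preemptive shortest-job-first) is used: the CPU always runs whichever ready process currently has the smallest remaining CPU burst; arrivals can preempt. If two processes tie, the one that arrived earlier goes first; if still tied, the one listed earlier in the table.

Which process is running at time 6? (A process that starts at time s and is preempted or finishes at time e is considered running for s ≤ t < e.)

Gantt: | C 0-3 | A 3-4 | idle 4-5 | B 5-7 | D 7-12 |
Completion: A=4  B=7  C=3  D=12

B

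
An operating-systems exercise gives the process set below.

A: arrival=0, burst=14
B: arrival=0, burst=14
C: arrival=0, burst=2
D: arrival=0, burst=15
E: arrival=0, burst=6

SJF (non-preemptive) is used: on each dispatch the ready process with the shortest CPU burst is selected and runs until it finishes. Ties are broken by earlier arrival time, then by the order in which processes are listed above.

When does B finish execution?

Gantt: | C 0-2 | E 2-8 | A 8-22 | B 22-36 | D 36-51 |
Completion: A=22  B=36  C=2  D=51  E=8
Turnaround (C−A): A=22  B=36  C=2  D=51  E=8

36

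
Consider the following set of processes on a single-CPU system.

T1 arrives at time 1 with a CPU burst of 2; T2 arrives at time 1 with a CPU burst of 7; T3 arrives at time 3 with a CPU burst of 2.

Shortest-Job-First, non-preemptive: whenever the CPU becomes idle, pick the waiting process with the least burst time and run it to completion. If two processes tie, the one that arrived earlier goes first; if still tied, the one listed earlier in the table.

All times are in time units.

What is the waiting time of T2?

4

Schedule: | idle 0-1 | T1 1-3 | T3 3-5 | T2 5-12 |
Completion: T1=3  T2=12  T3=5
Turnaround (C−A): T1=2  T2=11  T3=2
Waiting(T2) = turnaround − burst = 11 − 7 = 4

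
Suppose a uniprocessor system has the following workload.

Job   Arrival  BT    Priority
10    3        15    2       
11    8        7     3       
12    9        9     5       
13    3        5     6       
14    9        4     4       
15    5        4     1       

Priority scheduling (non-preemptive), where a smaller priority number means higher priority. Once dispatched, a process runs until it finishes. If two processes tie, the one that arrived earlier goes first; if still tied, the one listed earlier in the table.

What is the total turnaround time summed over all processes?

154

Gantt: | idle 0-3 | 10 3-18 | 15 18-22 | 11 22-29 | 14 29-33 | 12 33-42 | 13 42-47 |
Completion: 10=18  11=29  12=42  13=47  14=33  15=22
Turnaround = completion − arrival: 10=15, 11=21, 12=33, 13=44, 14=24, 15=17
Total turnaround = 15 + 21 + 33 + 44 + 24 + 17 = 154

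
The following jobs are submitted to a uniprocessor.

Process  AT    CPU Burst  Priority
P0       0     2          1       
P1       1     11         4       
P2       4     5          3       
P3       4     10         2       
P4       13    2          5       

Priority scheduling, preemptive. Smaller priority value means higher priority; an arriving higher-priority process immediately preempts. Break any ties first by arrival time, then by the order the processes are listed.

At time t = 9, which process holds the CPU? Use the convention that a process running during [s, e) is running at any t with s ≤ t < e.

P3

Schedule: | P0 0-2 | P1 2-4 | P3 4-14 | P2 14-19 | P1 19-28 | P4 28-30 |
Completion: P0=2  P1=28  P2=19  P3=14  P4=30
Turnaround (C−A): P0=2  P1=27  P2=15  P3=10  P4=17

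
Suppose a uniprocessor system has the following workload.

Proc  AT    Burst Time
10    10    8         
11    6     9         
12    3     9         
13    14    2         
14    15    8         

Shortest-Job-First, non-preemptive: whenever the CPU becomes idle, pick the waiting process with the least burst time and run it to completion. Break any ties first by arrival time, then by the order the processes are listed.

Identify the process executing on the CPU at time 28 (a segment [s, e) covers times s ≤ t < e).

Schedule: | idle 0-3 | 12 3-12 | 10 12-20 | 13 20-22 | 14 22-30 | 11 30-39 |
Completion: 10=20  11=39  12=12  13=22  14=30
Turnaround (C−A): 10=10  11=33  12=9  13=8  14=15

14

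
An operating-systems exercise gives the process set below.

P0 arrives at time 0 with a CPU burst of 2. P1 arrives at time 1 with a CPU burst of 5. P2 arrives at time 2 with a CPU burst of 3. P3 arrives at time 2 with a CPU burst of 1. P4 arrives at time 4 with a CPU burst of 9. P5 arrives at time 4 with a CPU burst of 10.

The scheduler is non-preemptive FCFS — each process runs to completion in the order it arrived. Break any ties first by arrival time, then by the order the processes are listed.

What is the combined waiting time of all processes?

Timeline: | P0 0-2 | P1 2-7 | P2 7-10 | P3 10-11 | P4 11-20 | P5 20-30 |
Completion: P0=2  P1=7  P2=10  P3=11  P4=20  P5=30
Turnaround (C−A): P0=2  P1=6  P2=8  P3=9  P4=16  P5=26
Waiting = turnaround − burst: P0=0, P1=1, P2=5, P3=8, P4=7, P5=16
Total waiting = 0 + 1 + 5 + 8 + 7 + 16 = 37

37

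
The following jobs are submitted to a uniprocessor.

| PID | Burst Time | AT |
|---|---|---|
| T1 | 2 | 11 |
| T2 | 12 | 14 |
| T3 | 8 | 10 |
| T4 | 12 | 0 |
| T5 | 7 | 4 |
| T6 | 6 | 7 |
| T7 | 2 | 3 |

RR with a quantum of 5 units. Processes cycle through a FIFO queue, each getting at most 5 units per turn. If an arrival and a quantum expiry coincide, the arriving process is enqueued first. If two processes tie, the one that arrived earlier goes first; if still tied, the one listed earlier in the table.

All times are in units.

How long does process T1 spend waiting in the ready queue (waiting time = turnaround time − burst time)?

16

Schedule: | T4 0-5 | T7 5-7 | T5 7-12 | T4 12-17 | T6 17-22 | T3 22-27 | T1 27-29 | T5 29-31 | T2 31-36 | T4 36-38 | T6 38-39 | T3 39-42 | T2 42-49 |
Completion: T1=29  T2=49  T3=42  T4=38  T5=31  T6=39  T7=7
Waiting(T1) = turnaround − burst = 18 − 2 = 16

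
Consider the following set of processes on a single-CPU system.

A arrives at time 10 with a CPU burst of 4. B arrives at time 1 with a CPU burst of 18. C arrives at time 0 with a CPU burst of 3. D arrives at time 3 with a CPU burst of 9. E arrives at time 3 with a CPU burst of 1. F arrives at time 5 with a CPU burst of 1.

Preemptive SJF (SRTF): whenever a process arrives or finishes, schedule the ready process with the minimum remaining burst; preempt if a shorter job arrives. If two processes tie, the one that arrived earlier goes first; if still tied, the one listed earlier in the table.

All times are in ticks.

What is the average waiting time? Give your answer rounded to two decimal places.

Schedule: | C 0-3 | E 3-4 | D 4-5 | F 5-6 | D 6-14 | A 14-18 | B 18-36 |
Completion: A=18  B=36  C=3  D=14  E=4  F=6
Turnaround (C−A): A=8  B=35  C=3  D=11  E=1  F=1
Waiting times: A=4, B=17, C=0, D=2, E=0, F=0
Average waiting = (4+17+0+2+0+0) / 6 = 23/6 = 3.83

3.83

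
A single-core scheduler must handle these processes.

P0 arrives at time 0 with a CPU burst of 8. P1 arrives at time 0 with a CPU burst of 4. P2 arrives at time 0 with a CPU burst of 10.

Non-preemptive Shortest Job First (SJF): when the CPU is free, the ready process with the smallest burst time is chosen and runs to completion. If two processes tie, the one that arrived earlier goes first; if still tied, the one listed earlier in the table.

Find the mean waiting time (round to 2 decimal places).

5.33

Gantt: | P1 0-4 | P0 4-12 | P2 12-22 |
Completion: P0=12  P1=4  P2=22
Turnaround (C−A): P0=12  P1=4  P2=22
Waiting times: P0=4, P1=0, P2=12
Average waiting = (4+0+12) / 3 = 16/3 = 5.33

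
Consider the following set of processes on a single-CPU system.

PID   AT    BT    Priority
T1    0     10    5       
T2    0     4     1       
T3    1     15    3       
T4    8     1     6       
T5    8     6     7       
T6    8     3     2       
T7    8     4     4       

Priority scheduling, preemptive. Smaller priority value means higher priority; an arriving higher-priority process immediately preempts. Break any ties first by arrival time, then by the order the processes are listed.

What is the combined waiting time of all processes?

Schedule: | T2 0-4 | T3 4-8 | T6 8-11 | T3 11-22 | T7 22-26 | T1 26-36 | T4 36-37 | T5 37-43 |
Completion: T1=36  T2=4  T3=22  T4=37  T5=43  T6=11  T7=26
Turnaround (C−A): T1=36  T2=4  T3=21  T4=29  T5=35  T6=3  T7=18
Waiting = turnaround − burst: T1=26, T2=0, T3=6, T4=28, T5=29, T6=0, T7=14
Total waiting = 26 + 0 + 6 + 28 + 29 + 0 + 14 = 103

103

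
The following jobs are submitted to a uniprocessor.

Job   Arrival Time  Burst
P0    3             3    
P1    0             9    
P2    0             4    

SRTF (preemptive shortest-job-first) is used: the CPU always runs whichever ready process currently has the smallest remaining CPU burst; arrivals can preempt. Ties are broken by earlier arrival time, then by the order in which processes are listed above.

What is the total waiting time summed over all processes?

8

Timeline: | P2 0-4 | P0 4-7 | P1 7-16 |
Completion: P0=7  P1=16  P2=4
Turnaround (C−A): P0=4  P1=16  P2=4
Waiting = turnaround − burst: P0=1, P1=7, P2=0
Total waiting = 1 + 7 + 0 = 8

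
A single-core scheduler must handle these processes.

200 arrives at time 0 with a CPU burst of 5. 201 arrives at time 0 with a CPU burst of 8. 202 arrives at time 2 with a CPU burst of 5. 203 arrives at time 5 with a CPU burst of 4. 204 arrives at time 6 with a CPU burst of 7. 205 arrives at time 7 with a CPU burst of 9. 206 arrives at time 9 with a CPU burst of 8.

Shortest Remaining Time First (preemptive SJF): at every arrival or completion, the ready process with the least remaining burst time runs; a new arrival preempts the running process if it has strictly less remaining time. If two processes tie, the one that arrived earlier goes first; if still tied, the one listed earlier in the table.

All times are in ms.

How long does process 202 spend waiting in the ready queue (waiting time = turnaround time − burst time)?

7

Schedule: | 200 0-5 | 203 5-9 | 202 9-14 | 204 14-21 | 201 21-29 | 206 29-37 | 205 37-46 |
Completion: 200=5  201=29  202=14  203=9  204=21  205=46  206=37
Turnaround (C−A): 200=5  201=29  202=12  203=4  204=15  205=39  206=28
Waiting(202) = turnaround − burst = 12 − 5 = 7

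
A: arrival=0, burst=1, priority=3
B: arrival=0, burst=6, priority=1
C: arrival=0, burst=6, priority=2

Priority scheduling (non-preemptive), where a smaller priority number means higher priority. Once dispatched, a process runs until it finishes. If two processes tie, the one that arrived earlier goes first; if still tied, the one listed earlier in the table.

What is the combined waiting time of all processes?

Timeline: | B 0-6 | C 6-12 | A 12-13 |
Completion: A=13  B=6  C=12
Turnaround (C−A): A=13  B=6  C=12
Waiting = turnaround − burst: A=12, B=0, C=6
Total waiting = 12 + 0 + 6 = 18

18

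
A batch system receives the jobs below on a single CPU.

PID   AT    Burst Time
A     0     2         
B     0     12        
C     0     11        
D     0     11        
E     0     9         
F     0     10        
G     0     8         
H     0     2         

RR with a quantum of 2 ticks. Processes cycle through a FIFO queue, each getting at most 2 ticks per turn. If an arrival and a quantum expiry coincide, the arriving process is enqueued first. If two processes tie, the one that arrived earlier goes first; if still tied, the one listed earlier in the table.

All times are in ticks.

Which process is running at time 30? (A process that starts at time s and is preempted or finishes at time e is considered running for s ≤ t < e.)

Schedule: | A 0-2 | B 2-4 | C 4-6 | D 6-8 | E 8-10 | F 10-12 | G 12-14 | H 14-16 | B 16-18 | C 18-20 | D 20-22 | E 22-24 | F 24-26 | G 26-28 | B 28-30 | C 30-32 | D 32-34 | E 34-36 | F 36-38 | G 38-40 | B 40-42 | C 42-44 | D 44-46 | E 46-48 | F 48-50 | G 50-52 | B 52-54 | C 54-56 | D 56-58 | E 58-59 | F 59-61 | B 61-63 | C 63-64 | D 64-65 |
Completion: A=2  B=63  C=64  D=65  E=59  F=61  G=52  H=16
Turnaround (C−A): A=2  B=63  C=64  D=65  E=59  F=61  G=52  H=16

C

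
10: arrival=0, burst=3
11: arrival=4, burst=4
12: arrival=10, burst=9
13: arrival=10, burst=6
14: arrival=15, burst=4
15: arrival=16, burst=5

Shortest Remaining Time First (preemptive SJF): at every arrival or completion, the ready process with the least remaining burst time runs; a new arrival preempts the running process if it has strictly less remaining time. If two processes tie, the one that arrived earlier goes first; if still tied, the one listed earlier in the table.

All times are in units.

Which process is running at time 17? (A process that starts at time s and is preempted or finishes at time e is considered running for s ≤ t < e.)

14

Schedule: | 10 0-3 | idle 3-4 | 11 4-8 | idle 8-10 | 13 10-16 | 14 16-20 | 15 20-25 | 12 25-34 |
Completion: 10=3  11=8  12=34  13=16  14=20  15=25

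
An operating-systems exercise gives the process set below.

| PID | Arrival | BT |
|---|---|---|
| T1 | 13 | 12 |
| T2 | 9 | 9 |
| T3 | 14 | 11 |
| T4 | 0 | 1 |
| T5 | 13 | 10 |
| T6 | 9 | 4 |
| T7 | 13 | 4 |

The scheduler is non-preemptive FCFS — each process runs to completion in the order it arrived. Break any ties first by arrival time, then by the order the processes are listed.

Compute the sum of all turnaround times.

155

Gantt: | T4 0-1 | idle 1-9 | T2 9-18 | T6 18-22 | T1 22-34 | T5 34-44 | T7 44-48 | T3 48-59 |
Completion: T1=34  T2=18  T3=59  T4=1  T5=44  T6=22  T7=48
Turnaround (C−A): T1=21  T2=9  T3=45  T4=1  T5=31  T6=13  T7=35
Turnaround = completion − arrival: T1=21, T2=9, T3=45, T4=1, T5=31, T6=13, T7=35
Total turnaround = 21 + 9 + 45 + 1 + 31 + 13 + 35 = 155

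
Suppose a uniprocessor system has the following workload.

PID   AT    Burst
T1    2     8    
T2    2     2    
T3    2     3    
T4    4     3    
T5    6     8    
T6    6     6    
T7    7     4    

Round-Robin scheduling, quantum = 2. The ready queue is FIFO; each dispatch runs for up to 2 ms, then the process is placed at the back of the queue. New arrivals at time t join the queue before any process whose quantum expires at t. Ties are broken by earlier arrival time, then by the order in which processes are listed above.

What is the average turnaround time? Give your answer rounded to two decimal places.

Timeline: | idle 0-2 | T1 2-4 | T2 4-6 | T3 6-8 | T4 8-10 | T1 10-12 | T5 12-14 | T6 14-16 | T7 16-18 | T3 18-19 | T4 19-20 | T1 20-22 | T5 22-24 | T6 24-26 | T7 26-28 | T1 28-30 | T5 30-32 | T6 32-34 | T5 34-36 |
Completion: T1=30  T2=6  T3=19  T4=20  T5=36  T6=34  T7=28
Turnaround times: T1=28, T2=4, T3=17, T4=16, T5=30, T6=28, T7=21
Average turnaround = (28+4+17+16+30+28+21) / 7 = 144/7 = 20.57

20.57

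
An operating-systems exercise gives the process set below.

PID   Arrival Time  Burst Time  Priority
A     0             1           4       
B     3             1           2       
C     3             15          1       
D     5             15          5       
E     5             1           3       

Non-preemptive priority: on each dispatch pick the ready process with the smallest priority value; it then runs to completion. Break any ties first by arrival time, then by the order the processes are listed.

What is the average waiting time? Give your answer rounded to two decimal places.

8.80

Gantt: | A 0-1 | idle 1-3 | C 3-18 | B 18-19 | E 19-20 | D 20-35 |
Completion: A=1  B=19  C=18  D=35  E=20
Turnaround (C−A): A=1  B=16  C=15  D=30  E=15
Waiting times: A=0, B=15, C=0, D=15, E=14
Average waiting = (0+15+0+15+14) / 5 = 44/5 = 8.80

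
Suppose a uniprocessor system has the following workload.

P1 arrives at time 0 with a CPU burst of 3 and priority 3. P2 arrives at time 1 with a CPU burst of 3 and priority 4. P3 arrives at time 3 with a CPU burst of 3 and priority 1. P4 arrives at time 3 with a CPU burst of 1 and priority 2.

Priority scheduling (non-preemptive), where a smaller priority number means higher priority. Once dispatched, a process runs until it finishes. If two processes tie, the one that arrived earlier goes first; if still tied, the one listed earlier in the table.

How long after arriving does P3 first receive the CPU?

Timeline: | P1 0-3 | P3 3-6 | P4 6-7 | P2 7-10 |
Completion: P1=3  P2=10  P3=6  P4=7
Turnaround (C−A): P1=3  P2=9  P3=3  P4=4
Response(P3) = first start − arrival = 3 − 3 = 0

0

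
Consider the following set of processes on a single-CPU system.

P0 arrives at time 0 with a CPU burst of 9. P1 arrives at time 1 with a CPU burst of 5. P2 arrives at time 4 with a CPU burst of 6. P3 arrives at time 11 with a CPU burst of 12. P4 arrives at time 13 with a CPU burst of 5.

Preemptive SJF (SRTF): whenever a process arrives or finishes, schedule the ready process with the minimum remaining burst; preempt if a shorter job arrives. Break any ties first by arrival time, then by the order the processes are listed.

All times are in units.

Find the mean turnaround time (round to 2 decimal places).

13.80

Timeline: | P0 0-1 | P1 1-6 | P2 6-12 | P0 12-13 | P4 13-18 | P0 18-25 | P3 25-37 |
Completion: P0=25  P1=6  P2=12  P3=37  P4=18
Turnaround (C−A): P0=25  P1=5  P2=8  P3=26  P4=5
Turnaround times: P0=25, P1=5, P2=8, P3=26, P4=5
Average turnaround = (25+5+8+26+5) / 5 = 69/5 = 13.80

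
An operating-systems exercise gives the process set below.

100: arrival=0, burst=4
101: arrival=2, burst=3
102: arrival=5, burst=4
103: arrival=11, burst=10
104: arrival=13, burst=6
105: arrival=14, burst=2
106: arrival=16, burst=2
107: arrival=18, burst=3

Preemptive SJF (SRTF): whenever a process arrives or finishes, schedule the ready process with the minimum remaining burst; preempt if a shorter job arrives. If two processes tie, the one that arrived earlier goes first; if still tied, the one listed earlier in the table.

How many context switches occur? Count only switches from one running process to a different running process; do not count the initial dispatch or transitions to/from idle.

9

Schedule: | 100 0-4 | 101 4-7 | 102 7-11 | 103 11-13 | 104 13-14 | 105 14-16 | 106 16-18 | 107 18-21 | 104 21-26 | 103 26-34 |
Completion: 100=4  101=7  102=11  103=34  104=26  105=16  106=18  107=21
Turnaround (C−A): 100=4  101=5  102=6  103=23  104=13  105=2  106=2  107=3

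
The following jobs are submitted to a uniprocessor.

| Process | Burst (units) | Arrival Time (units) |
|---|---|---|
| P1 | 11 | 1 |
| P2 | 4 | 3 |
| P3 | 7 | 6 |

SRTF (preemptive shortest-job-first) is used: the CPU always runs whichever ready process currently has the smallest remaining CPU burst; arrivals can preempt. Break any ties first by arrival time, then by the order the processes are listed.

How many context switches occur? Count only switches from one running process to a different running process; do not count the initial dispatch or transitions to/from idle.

3

Gantt: | idle 0-1 | P1 1-3 | P2 3-7 | P3 7-14 | P1 14-23 |
Completion: P1=23  P2=7  P3=14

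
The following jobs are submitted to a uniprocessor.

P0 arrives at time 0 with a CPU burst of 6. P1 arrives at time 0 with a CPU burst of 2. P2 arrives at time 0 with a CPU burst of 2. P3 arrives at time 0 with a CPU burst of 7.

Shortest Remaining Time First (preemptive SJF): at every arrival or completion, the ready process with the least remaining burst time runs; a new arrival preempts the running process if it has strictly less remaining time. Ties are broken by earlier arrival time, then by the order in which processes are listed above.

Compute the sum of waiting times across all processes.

16

Schedule: | P1 0-2 | P2 2-4 | P0 4-10 | P3 10-17 |
Completion: P0=10  P1=2  P2=4  P3=17
Turnaround (C−A): P0=10  P1=2  P2=4  P3=17
Waiting = turnaround − burst: P0=4, P1=0, P2=2, P3=10
Total waiting = 4 + 0 + 2 + 10 = 16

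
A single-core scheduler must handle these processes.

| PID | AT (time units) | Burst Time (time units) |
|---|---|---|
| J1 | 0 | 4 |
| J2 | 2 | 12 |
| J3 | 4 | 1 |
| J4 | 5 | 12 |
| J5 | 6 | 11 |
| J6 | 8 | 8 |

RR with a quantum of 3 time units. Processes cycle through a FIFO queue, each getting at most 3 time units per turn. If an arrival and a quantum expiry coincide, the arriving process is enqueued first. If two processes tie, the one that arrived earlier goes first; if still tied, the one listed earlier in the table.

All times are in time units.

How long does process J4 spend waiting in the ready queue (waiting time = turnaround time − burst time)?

29

Schedule: | J1 0-3 | J2 3-6 | J1 6-7 | J3 7-8 | J4 8-11 | J5 11-14 | J2 14-17 | J6 17-20 | J4 20-23 | J5 23-26 | J2 26-29 | J6 29-32 | J4 32-35 | J5 35-38 | J2 38-41 | J6 41-43 | J4 43-46 | J5 46-48 |
Completion: J1=7  J2=41  J3=8  J4=46  J5=48  J6=43
Waiting(J4) = turnaround − burst = 41 − 12 = 29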